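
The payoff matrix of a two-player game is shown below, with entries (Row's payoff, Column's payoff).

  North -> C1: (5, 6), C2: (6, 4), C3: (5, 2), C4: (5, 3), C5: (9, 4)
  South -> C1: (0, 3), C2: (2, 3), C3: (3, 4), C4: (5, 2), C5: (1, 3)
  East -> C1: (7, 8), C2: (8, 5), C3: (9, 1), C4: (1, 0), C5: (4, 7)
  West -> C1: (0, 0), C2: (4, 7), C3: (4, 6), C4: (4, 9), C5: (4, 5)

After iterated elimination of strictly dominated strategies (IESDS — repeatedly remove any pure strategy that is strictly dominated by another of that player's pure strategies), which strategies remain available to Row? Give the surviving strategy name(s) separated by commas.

East

Row's strategy West is strictly dominated by North (C1: 5>0, C2: 6>4, C3: 5>4, C4: 5>4, C5: 9>4) and is removed.
Column's strategy C4 is strictly dominated by C1 (North: 6>3, South: 3>2, East: 8>0) and is removed.
Row South is eliminated: North beats it against every remaining column (C1: 5>0, C2: 6>2, C3: 5>3, C5: 9>1).
For Column, C1 strictly dominates C2 on the remaining rows (North: 6>4, East: 8>5); eliminate C2.
Column C3 is eliminated: C1 beats it against every remaining row (North: 6>2, East: 8>1).
For Column, C1 strictly dominates C5 on the remaining rows (North: 6>4, East: 8>7); eliminate C5.
For Row, East strictly dominates North on the remaining columns (C1: 7>5); eliminate North.
Among the remaining strategies, none is strictly dominated by another pure strategy of the same player, so the elimination stops.
Surviving strategies — Row: {East}; Column: {C1}.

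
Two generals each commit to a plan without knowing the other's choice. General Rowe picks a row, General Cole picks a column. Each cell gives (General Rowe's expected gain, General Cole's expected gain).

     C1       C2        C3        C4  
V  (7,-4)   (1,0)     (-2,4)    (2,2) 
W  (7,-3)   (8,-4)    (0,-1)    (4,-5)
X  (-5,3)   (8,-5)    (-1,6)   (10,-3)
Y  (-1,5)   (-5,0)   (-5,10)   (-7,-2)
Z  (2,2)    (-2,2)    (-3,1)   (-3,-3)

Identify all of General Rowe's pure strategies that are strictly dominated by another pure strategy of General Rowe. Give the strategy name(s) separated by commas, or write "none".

Y, Z

V: no other strategy beats it everywhere (W at C1 (7=7); X at C1 (7>-5); Y at C1 (7>-1); Z at C1 (7>2)).
W: no other strategy beats it everywhere (V at C1 (7=7); X at C1 (7>-5); Y at C1 (7>-1); Z at C1 (7>2)).
X is not dominated — it holds its own against V at C2 (8>1); W at C2 (8=8); Y at C2 (8>-5); Z at C2 (8>-2).
Y: dominated, since V does at least as well everywhere (C1: 7>-1, C2: 1>-5, C3: -2>-5, C4: 2>-7).
Z is strictly dominated by V (C1: 7>2, C2: 1>-2, C3: -2>-3, C4: 2>-3).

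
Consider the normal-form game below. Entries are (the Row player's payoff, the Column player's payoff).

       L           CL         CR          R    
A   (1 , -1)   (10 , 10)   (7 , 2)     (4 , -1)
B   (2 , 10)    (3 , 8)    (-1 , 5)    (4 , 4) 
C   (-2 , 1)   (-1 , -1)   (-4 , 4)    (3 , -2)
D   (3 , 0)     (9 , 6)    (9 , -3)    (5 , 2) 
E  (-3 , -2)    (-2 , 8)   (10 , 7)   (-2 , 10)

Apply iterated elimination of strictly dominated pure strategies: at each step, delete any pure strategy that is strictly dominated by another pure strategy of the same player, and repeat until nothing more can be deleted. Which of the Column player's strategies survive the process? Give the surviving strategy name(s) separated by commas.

CL

Row B is eliminated: D beats it against every remaining column (L: 3>2, CL: 9>3, CR: 9>-1, R: 5>4).
Row C is eliminated: A beats it against every remaining column (L: 1>-2, CL: 10>-1, CR: 7>-4, R: 4>3).
The Column player's strategy L is strictly dominated by CL (A: 10>-1, D: 6>0, E: 8>-2) and is removed.
For the Column player, CL strictly dominates CR on the remaining rows (A: 10>2, D: 6>-3, E: 8>7); eliminate CR.
For the Row player, A strictly dominates E on the remaining columns (CL: 10>-2, R: 4>-2); eliminate E.
The Column player's strategy R is strictly dominated by CL (A: 10>-1, D: 6>2) and is removed.
Row D is eliminated: A beats it against every remaining column (CL: 10>9).
Among the remaining strategies, none is strictly dominated by another pure strategy of the same player, so the elimination stops.
Surviving strategies — the Row player: {A}; the Column player: {CL}.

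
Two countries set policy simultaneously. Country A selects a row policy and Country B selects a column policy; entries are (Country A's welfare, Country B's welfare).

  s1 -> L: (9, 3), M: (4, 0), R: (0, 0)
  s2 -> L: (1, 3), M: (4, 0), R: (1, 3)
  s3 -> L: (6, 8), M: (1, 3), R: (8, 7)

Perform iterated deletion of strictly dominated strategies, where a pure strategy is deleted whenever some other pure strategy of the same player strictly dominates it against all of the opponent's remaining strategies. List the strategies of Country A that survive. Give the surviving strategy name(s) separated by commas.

s1

Country B's strategy M is strictly dominated by L (s1: 3>0, s2: 3>0, s3: 8>3) and is removed.
Row s2 is eliminated: s3 beats it against every remaining column (L: 6>1, R: 8>1).
Column R is eliminated: L beats it against every remaining row (s1: 3>0, s3: 8>7).
For Country A, s1 strictly dominates s3 on the remaining columns (L: 9>6); eliminate s3.
Among the remaining strategies, none is strictly dominated by another pure strategy of the same player, so the elimination stops.
Surviving strategies — Country A: {s1}; Country B: {L}.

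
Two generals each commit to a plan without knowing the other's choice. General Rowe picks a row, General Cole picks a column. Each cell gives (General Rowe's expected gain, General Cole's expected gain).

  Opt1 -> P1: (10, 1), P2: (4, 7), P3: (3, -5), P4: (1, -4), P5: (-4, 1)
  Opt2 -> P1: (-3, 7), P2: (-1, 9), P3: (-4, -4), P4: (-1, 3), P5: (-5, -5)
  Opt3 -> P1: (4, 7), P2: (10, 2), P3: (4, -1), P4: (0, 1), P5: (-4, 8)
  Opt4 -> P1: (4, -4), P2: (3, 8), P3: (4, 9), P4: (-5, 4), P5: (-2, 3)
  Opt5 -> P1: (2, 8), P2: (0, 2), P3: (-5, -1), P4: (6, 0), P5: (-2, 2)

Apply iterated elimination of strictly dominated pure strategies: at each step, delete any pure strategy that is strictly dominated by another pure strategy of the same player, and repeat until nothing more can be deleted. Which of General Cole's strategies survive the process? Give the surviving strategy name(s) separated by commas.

P1, P2, P3, P5

General Rowe's strategy Opt2 is strictly dominated by Opt1 (P1: 10>-3, P2: 4>-1, P3: 3>-4, P4: 1>-1, P5: -4>-5) and is removed.
General Cole's strategy P4 is strictly dominated by P2 (Opt1: 7>-4, Opt3: 2>1, Opt4: 8>4, Opt5: 2>0) and is removed.
Among the remaining strategies, none is strictly dominated by another pure strategy of the same player, so the elimination stops.
Surviving strategies — General Rowe: {Opt1, Opt3, Opt4, Opt5}; General Cole: {P1, P2, P3, P5}.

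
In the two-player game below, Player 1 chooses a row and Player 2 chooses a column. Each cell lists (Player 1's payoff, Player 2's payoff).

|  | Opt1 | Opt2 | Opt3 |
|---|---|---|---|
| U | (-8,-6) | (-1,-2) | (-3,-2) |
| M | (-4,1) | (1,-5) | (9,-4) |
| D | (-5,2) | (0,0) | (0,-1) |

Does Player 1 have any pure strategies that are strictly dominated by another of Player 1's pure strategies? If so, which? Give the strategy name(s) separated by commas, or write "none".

U, D

M strictly dominates U — Opt1: -4>-8, Opt2: 1>-1, Opt3: 9>-3.
M: no other strategy beats it everywhere (U at Opt1 (-4>-8); D at Opt1 (-4>-5)).
M strictly dominates D — Opt1: -4>-5, Opt2: 1>0, Opt3: 9>0.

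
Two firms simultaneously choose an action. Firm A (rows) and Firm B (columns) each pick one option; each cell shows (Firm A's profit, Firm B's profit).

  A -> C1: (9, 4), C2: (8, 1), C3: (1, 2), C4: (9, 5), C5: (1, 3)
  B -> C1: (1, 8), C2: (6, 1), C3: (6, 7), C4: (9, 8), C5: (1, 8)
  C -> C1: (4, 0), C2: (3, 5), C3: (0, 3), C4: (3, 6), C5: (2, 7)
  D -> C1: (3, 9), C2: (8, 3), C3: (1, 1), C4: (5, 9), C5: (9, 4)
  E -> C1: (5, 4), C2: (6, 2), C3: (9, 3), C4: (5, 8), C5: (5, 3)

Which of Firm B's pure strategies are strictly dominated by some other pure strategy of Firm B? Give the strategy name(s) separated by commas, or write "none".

C1: no other strategy beats it everywhere (C2 at A (4>1); C3 at A (4>2); C4 at B (8=8); C5 at A (4>3)).
C2 is strictly dominated by C4 (A: 5>1, B: 8>1, C: 6>5, D: 9>3, E: 8>2).
C3 is strictly dominated by C4 (A: 5>2, B: 8>7, C: 6>3, D: 9>1, E: 8>3).
C4 is not dominated — it holds its own against C1 at A (5>4); C2 at A (5>1); C3 at A (5>2); C5 at A (5>3).
Nothing dominates C5: C1 at B (8=8); C2 at A (3>1); C3 at A (3>2); C4 at B (8=8).

C2, C3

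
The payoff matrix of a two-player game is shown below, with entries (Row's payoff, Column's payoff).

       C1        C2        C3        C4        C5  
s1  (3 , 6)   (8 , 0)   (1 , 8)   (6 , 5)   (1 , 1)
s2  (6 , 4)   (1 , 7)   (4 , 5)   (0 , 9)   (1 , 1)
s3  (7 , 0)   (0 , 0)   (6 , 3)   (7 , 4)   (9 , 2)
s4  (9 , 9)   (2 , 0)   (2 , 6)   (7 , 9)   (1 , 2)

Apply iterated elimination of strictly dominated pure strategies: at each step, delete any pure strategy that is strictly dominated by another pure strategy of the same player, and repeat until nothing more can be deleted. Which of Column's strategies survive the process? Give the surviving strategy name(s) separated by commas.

Column C2 is eliminated: C4 beats it against every remaining row (s1: 5>0, s2: 9>7, s3: 4>0, s4: 9>0).
For Row, s3 strictly dominates s1 on the remaining columns (C1: 7>3, C3: 6>1, C4: 7>6, C5: 9>1); eliminate s1.
For Row, s3 strictly dominates s2 on the remaining columns (C1: 7>6, C3: 6>4, C4: 7>0, C5: 9>1); eliminate s2.
Column's strategy C3 is strictly dominated by C4 (s3: 4>3, s4: 9>6) and is removed.
For Column, C4 strictly dominates C5 on the remaining rows (s3: 4>2, s4: 9>2); eliminate C5.
Among the remaining strategies, none is strictly dominated by another pure strategy of the same player, so the elimination stops.
Surviving strategies — Row: {s3, s4}; Column: {C1, C4}.

C1, C4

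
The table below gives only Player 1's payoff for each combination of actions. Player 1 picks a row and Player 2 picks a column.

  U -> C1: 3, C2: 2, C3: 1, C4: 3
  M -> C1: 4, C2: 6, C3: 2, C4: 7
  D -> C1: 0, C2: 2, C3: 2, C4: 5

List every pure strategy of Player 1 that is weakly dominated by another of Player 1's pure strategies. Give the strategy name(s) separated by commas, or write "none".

U, D

U: dominated, since M does at least as well everywhere (C1: 4>3, C2: 6>2, C3: 2>1, C4: 7>3).
M is not dominated — it holds its own against U at C1 (4>3); D at C1 (4>0).
D: dominated, since M does at least as well everywhere (C1: 4>0, C2: 6>2, C3: 2=2, C4: 7>5).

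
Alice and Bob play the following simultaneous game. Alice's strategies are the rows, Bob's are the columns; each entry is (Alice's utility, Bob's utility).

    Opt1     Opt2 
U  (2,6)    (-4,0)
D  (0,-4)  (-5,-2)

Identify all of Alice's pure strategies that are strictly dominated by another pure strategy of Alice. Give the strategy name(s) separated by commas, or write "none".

D

U is not dominated — it holds its own against D at Opt1 (2>0).
U strictly dominates D — Opt1: 2>0, Opt2: -4>-5.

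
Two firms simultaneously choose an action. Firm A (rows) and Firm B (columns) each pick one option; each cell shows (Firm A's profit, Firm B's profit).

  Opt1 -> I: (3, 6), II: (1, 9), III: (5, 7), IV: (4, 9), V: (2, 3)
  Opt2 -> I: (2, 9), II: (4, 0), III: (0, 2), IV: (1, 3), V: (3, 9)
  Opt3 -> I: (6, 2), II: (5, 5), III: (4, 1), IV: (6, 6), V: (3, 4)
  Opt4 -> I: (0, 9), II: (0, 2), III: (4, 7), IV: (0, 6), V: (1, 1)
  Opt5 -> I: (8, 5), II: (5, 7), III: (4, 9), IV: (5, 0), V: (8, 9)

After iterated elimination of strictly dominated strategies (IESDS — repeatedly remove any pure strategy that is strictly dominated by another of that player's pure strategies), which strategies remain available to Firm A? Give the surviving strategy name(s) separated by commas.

Opt1, Opt3, Opt5

For Firm A, Opt5 strictly dominates Opt2 on the remaining columns (I: 8>2, II: 5>4, III: 4>0, IV: 5>1, V: 8>3); eliminate Opt2.
Row Opt4 is eliminated: Opt1 beats it against every remaining column (I: 3>0, II: 1>0, III: 5>4, IV: 4>0, V: 2>1).
Firm B's strategy I is strictly dominated by II (Opt1: 9>6, Opt3: 5>2, Opt5: 7>5) and is removed.
Among the remaining strategies, none is strictly dominated by another pure strategy of the same player, so the elimination stops.
Surviving strategies — Firm A: {Opt1, Opt3, Opt5}; Firm B: {II, III, IV, V}.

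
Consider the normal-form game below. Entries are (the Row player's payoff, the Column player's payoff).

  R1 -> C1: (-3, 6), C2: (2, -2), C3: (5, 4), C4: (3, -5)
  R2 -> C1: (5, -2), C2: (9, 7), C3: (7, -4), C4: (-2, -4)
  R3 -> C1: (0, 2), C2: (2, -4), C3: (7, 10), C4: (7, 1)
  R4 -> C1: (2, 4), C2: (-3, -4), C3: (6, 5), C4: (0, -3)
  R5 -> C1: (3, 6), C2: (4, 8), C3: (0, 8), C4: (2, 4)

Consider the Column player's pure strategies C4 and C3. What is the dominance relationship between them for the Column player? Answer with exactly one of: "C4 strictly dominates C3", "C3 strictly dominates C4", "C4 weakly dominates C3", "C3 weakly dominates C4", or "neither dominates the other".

C3 weakly dominates C4

C4's payoffs vs C3's, by the Row player's action — R1: -5<4, R2: -4=-4, R3: 1<10, R4: -3<5, R5: 4<8.
C3 is at least as good everywhere and strictly better somewhere (tied at R2), so C3 weakly dominates C4.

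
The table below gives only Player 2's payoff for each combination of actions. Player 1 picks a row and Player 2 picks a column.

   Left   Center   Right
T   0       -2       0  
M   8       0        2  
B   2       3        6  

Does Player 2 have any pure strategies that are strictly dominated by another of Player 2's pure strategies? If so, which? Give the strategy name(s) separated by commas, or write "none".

Left: no other strategy beats it everywhere (Center at T (0>-2); Right at T (0=0)).
Right strictly dominates Center — T: 0>-2, M: 2>0, B: 6>3.
Right is not dominated — it holds its own against Left at T (0=0); Center at T (0>-2).

Center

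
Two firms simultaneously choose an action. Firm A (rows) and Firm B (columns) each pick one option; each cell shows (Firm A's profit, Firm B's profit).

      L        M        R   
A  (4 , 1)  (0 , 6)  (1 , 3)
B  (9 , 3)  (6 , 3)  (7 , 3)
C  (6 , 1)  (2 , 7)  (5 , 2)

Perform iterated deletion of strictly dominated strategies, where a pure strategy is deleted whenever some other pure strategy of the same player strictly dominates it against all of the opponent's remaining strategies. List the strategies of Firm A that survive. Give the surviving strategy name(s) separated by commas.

B

Firm A's strategy A is strictly dominated by B (L: 9>4, M: 6>0, R: 7>1) and is removed.
Row C is eliminated: B beats it against every remaining column (L: 9>6, M: 6>2, R: 7>5).
Among the remaining strategies, none is strictly dominated by another pure strategy of the same player, so the elimination stops.
Surviving strategies — Firm A: {B}; Firm B: {L, M, R}.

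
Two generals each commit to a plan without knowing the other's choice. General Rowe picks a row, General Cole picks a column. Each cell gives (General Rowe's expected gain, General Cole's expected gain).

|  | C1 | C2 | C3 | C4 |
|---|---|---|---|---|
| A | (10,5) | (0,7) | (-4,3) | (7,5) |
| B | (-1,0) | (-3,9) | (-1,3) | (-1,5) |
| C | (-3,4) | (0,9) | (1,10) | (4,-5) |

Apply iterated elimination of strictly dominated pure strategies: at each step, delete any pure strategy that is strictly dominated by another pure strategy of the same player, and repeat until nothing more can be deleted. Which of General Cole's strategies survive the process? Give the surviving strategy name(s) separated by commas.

General Cole's strategy C1 is strictly dominated by C2 (A: 7>5, B: 9>0, C: 9>4) and is removed.
Row B is eliminated: C beats it against every remaining column (C2: 0>-3, C3: 1>-1, C4: 4>-1).
General Cole's strategy C4 is strictly dominated by C2 (A: 7>5, C: 9>-5) and is removed.
Among the remaining strategies, none is strictly dominated by another pure strategy of the same player, so the elimination stops.
Surviving strategies — General Rowe: {A, C}; General Cole: {C2, C3}.

C2, C3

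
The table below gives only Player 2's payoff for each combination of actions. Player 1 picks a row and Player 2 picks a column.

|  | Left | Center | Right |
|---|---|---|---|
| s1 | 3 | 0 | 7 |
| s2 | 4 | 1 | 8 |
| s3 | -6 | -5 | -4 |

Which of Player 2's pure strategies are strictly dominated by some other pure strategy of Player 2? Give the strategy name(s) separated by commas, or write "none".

Left, Center

Left: dominated, since Right does at least as well everywhere (s1: 7>3, s2: 8>4, s3: -4>-6).
Center: dominated, since Right does at least as well everywhere (s1: 7>0, s2: 8>1, s3: -4>-5).
Right: no other strategy beats it everywhere (Left at s1 (7>3); Center at s1 (7>0)).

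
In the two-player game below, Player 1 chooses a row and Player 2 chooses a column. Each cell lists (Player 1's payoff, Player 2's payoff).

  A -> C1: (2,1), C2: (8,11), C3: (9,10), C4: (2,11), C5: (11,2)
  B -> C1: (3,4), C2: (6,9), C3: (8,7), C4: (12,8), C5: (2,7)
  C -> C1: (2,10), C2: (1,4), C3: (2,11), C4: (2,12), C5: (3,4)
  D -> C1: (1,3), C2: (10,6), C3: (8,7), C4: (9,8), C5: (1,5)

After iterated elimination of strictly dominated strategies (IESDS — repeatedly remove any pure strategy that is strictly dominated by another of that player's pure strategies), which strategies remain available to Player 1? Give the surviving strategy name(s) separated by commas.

B, D

For Player 2, C3 strictly dominates C1 on the remaining rows (A: 10>1, B: 7>4, C: 11>10, D: 7>3); eliminate C1.
Column C3 is eliminated: C4 beats it against every remaining row (A: 11>10, B: 8>7, C: 12>11, D: 8>7).
Column C5 is eliminated: C4 beats it against every remaining row (A: 11>2, B: 8>7, C: 12>4, D: 8>5).
Player 1's strategy A is strictly dominated by D (C2: 10>8, C4: 9>2) and is removed.
Player 1's strategy C is strictly dominated by B (C2: 6>1, C4: 12>2) and is removed.
Among the remaining strategies, none is strictly dominated by another pure strategy of the same player, so the elimination stops.
Surviving strategies — Player 1: {B, D}; Player 2: {C2, C4}.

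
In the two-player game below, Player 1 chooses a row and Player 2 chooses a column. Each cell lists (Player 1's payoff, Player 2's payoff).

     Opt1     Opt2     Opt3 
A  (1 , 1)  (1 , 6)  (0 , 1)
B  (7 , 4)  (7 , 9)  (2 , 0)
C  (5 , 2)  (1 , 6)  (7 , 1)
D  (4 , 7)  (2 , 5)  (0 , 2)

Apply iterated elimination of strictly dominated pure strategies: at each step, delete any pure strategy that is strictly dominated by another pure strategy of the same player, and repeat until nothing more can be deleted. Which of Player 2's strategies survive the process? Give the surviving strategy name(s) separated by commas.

Player 1's strategy A is strictly dominated by B (Opt1: 7>1, Opt2: 7>1, Opt3: 2>0) and is removed.
Player 1's strategy D is strictly dominated by B (Opt1: 7>4, Opt2: 7>2, Opt3: 2>0) and is removed.
For Player 2, Opt2 strictly dominates Opt1 on the remaining rows (B: 9>4, C: 6>2); eliminate Opt1.
Player 2's strategy Opt3 is strictly dominated by Opt2 (B: 9>0, C: 6>1) and is removed.
Player 1's strategy C is strictly dominated by B (Opt2: 7>1) and is removed.
Among the remaining strategies, none is strictly dominated by another pure strategy of the same player, so the elimination stops.
Surviving strategies — Player 1: {B}; Player 2: {Opt2}.

Opt2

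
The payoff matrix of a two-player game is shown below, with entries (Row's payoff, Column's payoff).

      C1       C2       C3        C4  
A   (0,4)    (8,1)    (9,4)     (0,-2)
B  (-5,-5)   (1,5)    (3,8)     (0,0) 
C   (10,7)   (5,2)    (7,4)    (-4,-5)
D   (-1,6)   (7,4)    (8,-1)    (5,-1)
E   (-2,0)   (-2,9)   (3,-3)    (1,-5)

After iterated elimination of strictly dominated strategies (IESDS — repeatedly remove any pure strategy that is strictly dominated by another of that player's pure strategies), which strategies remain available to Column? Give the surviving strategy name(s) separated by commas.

For Row, D strictly dominates B on the remaining columns (C1: -1>-5, C2: 7>1, C3: 8>3, C4: 5>0); eliminate B.
Row E is eliminated: D beats it against every remaining column (C1: -1>-2, C2: 7>-2, C3: 8>3, C4: 5>1).
Column C2 is eliminated: C1 beats it against every remaining row (A: 4>1, C: 7>2, D: 6>4).
For Column, C1 strictly dominates C4 on the remaining rows (A: 4>-2, C: 7>-5, D: 6>-1); eliminate C4.
Row's strategy D is strictly dominated by A (C1: 0>-1, C3: 9>8) and is removed.
Among the remaining strategies, none is strictly dominated by another pure strategy of the same player, so the elimination stops.
Surviving strategies — Row: {A, C}; Column: {C1, C3}.

C1, C3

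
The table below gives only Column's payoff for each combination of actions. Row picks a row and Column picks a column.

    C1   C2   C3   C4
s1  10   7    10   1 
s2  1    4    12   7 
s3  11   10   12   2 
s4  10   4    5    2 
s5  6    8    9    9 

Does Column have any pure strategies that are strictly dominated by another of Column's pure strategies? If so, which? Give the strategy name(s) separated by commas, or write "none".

C2

Nothing dominates C1: C2 at s1 (10>7); C3 at s1 (10=10); C4 at s1 (10>1).
C2: dominated, since C3 does at least as well everywhere (s1: 10>7, s2: 12>4, s3: 12>10, s4: 5>4, s5: 9>8).
Nothing dominates C3: C1 at s1 (10=10); C2 at s1 (10>7); C4 at s1 (10>1).
Nothing dominates C4: C1 at s2 (7>1); C2 at s2 (7>4); C3 at s5 (9=9).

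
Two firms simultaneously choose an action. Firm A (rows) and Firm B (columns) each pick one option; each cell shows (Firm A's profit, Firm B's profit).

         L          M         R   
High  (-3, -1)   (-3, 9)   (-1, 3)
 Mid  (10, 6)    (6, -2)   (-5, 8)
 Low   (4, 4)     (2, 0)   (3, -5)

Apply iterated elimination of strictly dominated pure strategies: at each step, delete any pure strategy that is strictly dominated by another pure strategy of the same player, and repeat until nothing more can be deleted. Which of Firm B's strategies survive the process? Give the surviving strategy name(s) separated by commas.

For Firm A, Low strictly dominates High on the remaining columns (L: 4>-3, M: 2>-3, R: 3>-1); eliminate High.
Firm B's strategy M is strictly dominated by L (Mid: 6>-2, Low: 4>0) and is removed.
Among the remaining strategies, none is strictly dominated by another pure strategy of the same player, so the elimination stops.
Surviving strategies — Firm A: {Mid, Low}; Firm B: {L, R}.

L, R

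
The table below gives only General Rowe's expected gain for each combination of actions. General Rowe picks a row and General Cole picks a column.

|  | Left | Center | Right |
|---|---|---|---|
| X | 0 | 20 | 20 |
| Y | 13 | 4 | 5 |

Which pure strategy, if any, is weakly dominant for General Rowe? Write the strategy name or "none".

none

X fails to dominate Y at Left (0<13).
Y fails to dominate X at Center (4<20).
No single strategy dominates all the others.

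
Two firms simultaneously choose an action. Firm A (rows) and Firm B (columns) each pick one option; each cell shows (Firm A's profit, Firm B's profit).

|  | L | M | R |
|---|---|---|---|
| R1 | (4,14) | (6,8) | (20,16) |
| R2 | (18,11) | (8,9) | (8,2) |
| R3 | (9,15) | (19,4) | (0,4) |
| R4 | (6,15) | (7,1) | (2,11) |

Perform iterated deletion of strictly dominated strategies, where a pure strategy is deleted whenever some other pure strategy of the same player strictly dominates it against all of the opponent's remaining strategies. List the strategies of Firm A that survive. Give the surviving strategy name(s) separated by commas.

Row R4 is eliminated: R2 beats it against every remaining column (L: 18>6, M: 8>7, R: 8>2).
Column M is eliminated: L beats it against every remaining row (R1: 14>8, R2: 11>9, R3: 15>4).
For Firm A, R2 strictly dominates R3 on the remaining columns (L: 18>9, R: 8>0); eliminate R3.
Among the remaining strategies, none is strictly dominated by another pure strategy of the same player, so the elimination stops.
Surviving strategies — Firm A: {R1, R2}; Firm B: {L, R}.

R1, R2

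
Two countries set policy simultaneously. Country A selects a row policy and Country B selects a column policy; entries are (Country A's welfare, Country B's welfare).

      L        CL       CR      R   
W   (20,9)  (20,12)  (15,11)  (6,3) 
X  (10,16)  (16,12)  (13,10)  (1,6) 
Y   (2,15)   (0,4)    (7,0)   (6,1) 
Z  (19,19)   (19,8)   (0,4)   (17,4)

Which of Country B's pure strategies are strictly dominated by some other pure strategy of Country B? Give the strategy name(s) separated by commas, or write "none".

CR, R

L: no other strategy beats it everywhere (CL at X (16>12); CR at X (16>10); R at W (9>3)).
CL: no other strategy beats it everywhere (L at W (12>9); CR at W (12>11); R at W (12>3)).
CR is strictly dominated by CL (W: 12>11, X: 12>10, Y: 4>0, Z: 8>4).
L strictly dominates R — W: 9>3, X: 16>6, Y: 15>1, Z: 19>4.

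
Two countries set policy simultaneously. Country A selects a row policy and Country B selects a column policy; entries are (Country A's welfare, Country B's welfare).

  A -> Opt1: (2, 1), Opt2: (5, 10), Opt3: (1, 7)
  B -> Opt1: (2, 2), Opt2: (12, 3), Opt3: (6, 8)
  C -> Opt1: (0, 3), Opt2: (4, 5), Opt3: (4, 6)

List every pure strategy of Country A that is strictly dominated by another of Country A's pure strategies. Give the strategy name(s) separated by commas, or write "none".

A: no other strategy beats it everywhere (B at Opt1 (2=2); C at Opt1 (2>0)).
B: no other strategy beats it everywhere (A at Opt1 (2=2); C at Opt1 (2>0)).
C: dominated, since B does at least as well everywhere (Opt1: 2>0, Opt2: 12>4, Opt3: 6>4).

C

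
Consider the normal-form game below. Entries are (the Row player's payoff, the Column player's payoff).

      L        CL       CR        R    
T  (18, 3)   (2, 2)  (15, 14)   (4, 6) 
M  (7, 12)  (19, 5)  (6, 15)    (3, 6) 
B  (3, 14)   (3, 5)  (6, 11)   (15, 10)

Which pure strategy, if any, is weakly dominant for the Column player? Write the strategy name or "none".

none

L fails to dominate CR at T (3<14).
CL fails to dominate L at T (2<3).
CR fails to dominate L at B (11<14).
R fails to dominate L at M (6<12).
No single strategy dominates all the others.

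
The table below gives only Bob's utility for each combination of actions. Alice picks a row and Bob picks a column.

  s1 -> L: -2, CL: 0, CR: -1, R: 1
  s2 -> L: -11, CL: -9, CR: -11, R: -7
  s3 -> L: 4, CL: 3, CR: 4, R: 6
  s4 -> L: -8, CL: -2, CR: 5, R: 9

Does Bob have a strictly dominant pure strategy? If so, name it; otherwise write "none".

R

R vs L: s1: 1>-2, s2: -7>-11, s3: 6>4, s4: 9>-8.
R vs CL: s1: 1>0, s2: -7>-9, s3: 6>3, s4: 9>-2.
R vs CR: s1: 1>-1, s2: -7>-11, s3: 6>4, s4: 9>5.
R strictly beats every other strategy against every opponent action, so it is strictly dominant.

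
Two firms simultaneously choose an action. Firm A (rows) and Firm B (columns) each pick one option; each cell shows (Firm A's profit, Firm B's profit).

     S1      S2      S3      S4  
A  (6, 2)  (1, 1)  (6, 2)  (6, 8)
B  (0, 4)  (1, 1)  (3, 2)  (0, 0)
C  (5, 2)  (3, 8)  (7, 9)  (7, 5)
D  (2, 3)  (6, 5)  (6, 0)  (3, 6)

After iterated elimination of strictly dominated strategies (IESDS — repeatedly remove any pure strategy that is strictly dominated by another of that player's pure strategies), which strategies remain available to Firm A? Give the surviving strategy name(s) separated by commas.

C, D

Row B is eliminated: C beats it against every remaining column (S1: 5>0, S2: 3>1, S3: 7>3, S4: 7>0).
For Firm B, S4 strictly dominates S1 on the remaining rows (A: 8>2, C: 5>2, D: 6>3); eliminate S1.
For Firm A, C strictly dominates A on the remaining columns (S2: 3>1, S3: 7>6, S4: 7>6); eliminate A.
Among the remaining strategies, none is strictly dominated by another pure strategy of the same player, so the elimination stops.
Surviving strategies — Firm A: {C, D}; Firm B: {S2, S3, S4}.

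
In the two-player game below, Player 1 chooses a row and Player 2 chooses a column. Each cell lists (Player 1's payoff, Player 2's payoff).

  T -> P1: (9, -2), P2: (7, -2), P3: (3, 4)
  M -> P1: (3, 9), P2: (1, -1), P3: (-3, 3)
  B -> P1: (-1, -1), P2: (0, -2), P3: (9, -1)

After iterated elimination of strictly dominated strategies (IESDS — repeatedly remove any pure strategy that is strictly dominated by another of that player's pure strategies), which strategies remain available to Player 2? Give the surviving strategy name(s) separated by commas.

P1, P3

For Player 1, T strictly dominates M on the remaining columns (P1: 9>3, P2: 7>1, P3: 3>-3); eliminate M.
Player 2's strategy P2 is strictly dominated by P3 (T: 4>-2, B: -1>-2) and is removed.
Among the remaining strategies, none is strictly dominated by another pure strategy of the same player, so the elimination stops.
Surviving strategies — Player 1: {T, B}; Player 2: {P1, P3}.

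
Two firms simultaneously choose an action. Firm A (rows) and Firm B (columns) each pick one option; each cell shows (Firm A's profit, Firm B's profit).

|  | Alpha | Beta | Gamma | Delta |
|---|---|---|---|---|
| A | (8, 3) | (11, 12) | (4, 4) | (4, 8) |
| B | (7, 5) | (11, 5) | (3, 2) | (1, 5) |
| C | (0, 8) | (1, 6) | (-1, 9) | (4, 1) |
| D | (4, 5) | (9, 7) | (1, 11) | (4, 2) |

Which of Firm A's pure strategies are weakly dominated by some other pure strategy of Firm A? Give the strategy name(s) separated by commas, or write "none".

A: no other strategy beats it everywhere (B at Alpha (8>7); C at Alpha (8>0); D at Alpha (8>4)).
B: dominated, since A does at least as well everywhere (Alpha: 8>7, Beta: 11=11, Gamma: 4>3, Delta: 4>1).
A weakly dominates C — Alpha: 8>0, Beta: 11>1, Gamma: 4>-1, Delta: 4=4.
A weakly dominates D — Alpha: 8>4, Beta: 11>9, Gamma: 4>1, Delta: 4=4.

B, C, D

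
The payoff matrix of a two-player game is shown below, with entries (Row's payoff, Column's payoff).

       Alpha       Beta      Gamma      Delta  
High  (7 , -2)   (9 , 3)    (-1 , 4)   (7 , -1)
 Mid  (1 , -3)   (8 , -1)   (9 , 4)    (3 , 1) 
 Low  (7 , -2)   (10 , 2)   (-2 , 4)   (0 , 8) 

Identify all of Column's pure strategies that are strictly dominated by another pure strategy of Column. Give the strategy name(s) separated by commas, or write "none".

Alpha, Beta

Alpha is strictly dominated by Beta (High: 3>-2, Mid: -1>-3, Low: 2>-2).
Beta is strictly dominated by Gamma (High: 4>3, Mid: 4>-1, Low: 4>2).
Gamma is not dominated — it holds its own against Alpha at High (4>-2); Beta at High (4>3); Delta at High (4>-1).
Nothing dominates Delta: Alpha at High (-1>-2); Beta at Mid (1>-1); Gamma at Low (8>4).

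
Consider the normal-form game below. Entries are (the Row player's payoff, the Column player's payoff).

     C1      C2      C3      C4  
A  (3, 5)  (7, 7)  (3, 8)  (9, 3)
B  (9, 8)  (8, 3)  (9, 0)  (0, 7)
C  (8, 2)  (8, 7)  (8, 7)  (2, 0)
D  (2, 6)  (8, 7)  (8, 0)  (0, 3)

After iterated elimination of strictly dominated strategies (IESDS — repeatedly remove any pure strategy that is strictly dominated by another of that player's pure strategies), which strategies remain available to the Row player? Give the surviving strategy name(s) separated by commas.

Column C4 is eliminated: C1 beats it against every remaining row (A: 5>3, B: 8>7, C: 2>0, D: 6>3).
For the Row player, B strictly dominates A on the remaining columns (C1: 9>3, C2: 8>7, C3: 9>3); eliminate A.
Among the remaining strategies, none is strictly dominated by another pure strategy of the same player, so the elimination stops.
Surviving strategies — the Row player: {B, C, D}; the Column player: {C1, C2, C3}.

B, C, D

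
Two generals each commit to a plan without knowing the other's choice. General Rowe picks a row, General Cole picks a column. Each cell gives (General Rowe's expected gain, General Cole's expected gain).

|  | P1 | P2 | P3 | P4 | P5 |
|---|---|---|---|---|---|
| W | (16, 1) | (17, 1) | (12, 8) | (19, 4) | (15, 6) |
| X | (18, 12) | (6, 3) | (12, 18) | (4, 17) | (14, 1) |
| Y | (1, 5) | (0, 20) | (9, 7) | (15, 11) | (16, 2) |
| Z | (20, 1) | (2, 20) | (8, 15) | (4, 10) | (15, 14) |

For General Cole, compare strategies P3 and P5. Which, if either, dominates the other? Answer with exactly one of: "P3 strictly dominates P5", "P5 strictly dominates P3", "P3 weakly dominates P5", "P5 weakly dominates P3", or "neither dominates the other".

Compare P3 to P5 across each choice by General Rowe: W: 8>6, X: 18>1, Y: 7>2, Z: 15>14.
Every comparison favours P3, so P3 strictly dominates P5.

P3 strictly dominates P5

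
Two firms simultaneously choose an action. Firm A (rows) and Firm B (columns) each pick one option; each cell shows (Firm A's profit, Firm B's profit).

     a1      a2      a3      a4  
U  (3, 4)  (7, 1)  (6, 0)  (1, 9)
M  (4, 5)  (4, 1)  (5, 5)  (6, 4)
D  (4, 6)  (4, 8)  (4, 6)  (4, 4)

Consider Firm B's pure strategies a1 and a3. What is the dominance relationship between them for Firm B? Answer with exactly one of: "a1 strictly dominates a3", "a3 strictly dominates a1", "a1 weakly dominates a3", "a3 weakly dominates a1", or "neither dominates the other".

a1 weakly dominates a3

a1's payoffs vs a3's, by Firm A's action — U: 4>0, M: 5=5, D: 6=6.
a1 is at least as good everywhere and strictly better somewhere (tied only at M, D), so a1 weakly but not strictly dominates a3.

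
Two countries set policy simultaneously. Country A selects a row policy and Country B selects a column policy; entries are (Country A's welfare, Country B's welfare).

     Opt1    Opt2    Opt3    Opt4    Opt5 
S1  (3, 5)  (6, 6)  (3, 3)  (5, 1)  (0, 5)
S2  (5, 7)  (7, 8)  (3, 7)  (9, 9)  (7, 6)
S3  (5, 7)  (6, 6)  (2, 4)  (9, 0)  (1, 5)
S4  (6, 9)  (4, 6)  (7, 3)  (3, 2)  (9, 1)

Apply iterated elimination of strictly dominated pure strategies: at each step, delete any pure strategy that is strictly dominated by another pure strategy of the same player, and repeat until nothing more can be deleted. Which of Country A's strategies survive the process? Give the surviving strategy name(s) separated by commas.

Column Opt3 is eliminated: Opt2 beats it against every remaining row (S1: 6>3, S2: 8>7, S3: 6>4, S4: 6>3).
Country A's strategy S1 is strictly dominated by S2 (Opt1: 5>3, Opt2: 7>6, Opt4: 9>5, Opt5: 7>0) and is removed.
For Country B, Opt1 strictly dominates Opt5 on the remaining rows (S2: 7>6, S3: 7>5, S4: 9>1); eliminate Opt5.
Among the remaining strategies, none is strictly dominated by another pure strategy of the same player, so the elimination stops.
Surviving strategies — Country A: {S2, S3, S4}; Country B: {Opt1, Opt2, Opt4}.

S2, S3, S4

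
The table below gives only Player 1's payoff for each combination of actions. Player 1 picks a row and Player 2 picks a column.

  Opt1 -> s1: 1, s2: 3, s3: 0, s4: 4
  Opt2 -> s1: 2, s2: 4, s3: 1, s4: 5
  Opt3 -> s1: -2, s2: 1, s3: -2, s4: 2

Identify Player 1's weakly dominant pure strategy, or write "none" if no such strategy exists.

Opt2

Opt2 vs Opt1: s1: 2>1, s2: 4>3, s3: 1>0, s4: 5>4.
Opt2 vs Opt3: s1: 2>-2, s2: 4>1, s3: 1>-2, s4: 5>2.
Opt2 is at least as good as every other strategy against every opponent action, so it is weakly dominant.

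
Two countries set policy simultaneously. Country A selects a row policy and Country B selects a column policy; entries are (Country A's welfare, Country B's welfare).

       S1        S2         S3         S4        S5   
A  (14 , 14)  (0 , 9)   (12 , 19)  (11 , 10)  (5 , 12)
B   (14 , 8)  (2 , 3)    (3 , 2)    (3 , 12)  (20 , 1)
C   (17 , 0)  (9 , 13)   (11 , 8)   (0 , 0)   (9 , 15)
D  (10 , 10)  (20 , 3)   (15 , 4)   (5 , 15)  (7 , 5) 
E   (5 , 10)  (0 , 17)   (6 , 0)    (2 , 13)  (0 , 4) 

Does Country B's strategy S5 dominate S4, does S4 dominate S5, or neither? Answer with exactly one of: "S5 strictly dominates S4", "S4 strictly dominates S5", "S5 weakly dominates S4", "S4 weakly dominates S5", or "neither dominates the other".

neither dominates the other

Compare S5 to S4 across each opponent action: A: 12>10, B: 1<12, C: 15>0, D: 5<15, E: 4<13.
S5 does better at A, C but worse at B, D, E; neither strategy dominates the other.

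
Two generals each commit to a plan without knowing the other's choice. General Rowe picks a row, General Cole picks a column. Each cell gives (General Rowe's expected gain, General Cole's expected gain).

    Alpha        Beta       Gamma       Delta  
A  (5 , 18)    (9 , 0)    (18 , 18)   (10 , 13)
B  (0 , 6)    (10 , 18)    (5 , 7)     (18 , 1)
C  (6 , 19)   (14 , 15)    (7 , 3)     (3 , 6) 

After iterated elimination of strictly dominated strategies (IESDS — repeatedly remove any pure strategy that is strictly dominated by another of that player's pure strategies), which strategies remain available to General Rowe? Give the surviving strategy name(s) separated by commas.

For General Cole, Alpha strictly dominates Delta on the remaining rows (A: 18>13, B: 6>1, C: 19>6); eliminate Delta.
For General Rowe, C strictly dominates B on the remaining columns (Alpha: 6>0, Beta: 14>10, Gamma: 7>5); eliminate B.
For General Cole, Alpha strictly dominates Beta on the remaining rows (A: 18>0, C: 19>15); eliminate Beta.
Among the remaining strategies, none is strictly dominated by another pure strategy of the same player, so the elimination stops.
Surviving strategies — General Rowe: {A, C}; General Cole: {Alpha, Gamma}.

A, C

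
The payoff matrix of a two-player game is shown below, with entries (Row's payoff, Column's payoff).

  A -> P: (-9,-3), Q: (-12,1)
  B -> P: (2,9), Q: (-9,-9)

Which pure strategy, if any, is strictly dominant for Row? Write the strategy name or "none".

B

B vs A: P: 2>-9, Q: -9>-12.
B strictly beats every other strategy against every opponent action, so it is strictly dominant.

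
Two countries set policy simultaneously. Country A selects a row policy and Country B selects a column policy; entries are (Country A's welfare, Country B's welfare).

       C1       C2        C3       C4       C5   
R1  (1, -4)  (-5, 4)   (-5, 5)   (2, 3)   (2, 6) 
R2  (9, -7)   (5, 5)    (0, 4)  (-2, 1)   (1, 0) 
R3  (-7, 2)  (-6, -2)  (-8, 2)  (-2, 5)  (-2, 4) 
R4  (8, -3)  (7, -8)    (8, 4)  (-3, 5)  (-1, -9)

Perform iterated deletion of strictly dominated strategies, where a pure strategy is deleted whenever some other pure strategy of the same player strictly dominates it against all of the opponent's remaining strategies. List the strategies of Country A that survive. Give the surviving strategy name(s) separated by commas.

R1, R2, R4

For Country A, R1 strictly dominates R3 on the remaining columns (C1: 1>-7, C2: -5>-6, C3: -5>-8, C4: 2>-2, C5: 2>-2); eliminate R3.
For Country B, C3 strictly dominates C1 on the remaining rows (R1: 5>-4, R2: 4>-7, R4: 4>-3); eliminate C1.
Among the remaining strategies, none is strictly dominated by another pure strategy of the same player, so the elimination stops.
Surviving strategies — Country A: {R1, R2, R4}; Country B: {C2, C3, C4, C5}.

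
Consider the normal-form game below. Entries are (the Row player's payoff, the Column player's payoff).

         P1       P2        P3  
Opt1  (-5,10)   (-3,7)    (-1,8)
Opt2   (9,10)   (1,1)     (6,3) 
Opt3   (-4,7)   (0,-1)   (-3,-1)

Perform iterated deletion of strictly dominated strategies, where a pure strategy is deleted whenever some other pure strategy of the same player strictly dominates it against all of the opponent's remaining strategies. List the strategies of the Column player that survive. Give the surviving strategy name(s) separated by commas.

P1

For the Row player, Opt2 strictly dominates Opt1 on the remaining columns (P1: 9>-5, P2: 1>-3, P3: 6>-1); eliminate Opt1.
Row Opt3 is eliminated: Opt2 beats it against every remaining column (P1: 9>-4, P2: 1>0, P3: 6>-3).
The Column player's strategy P2 is strictly dominated by P1 (Opt2: 10>1) and is removed.
The Column player's strategy P3 is strictly dominated by P1 (Opt2: 10>3) and is removed.
Among the remaining strategies, none is strictly dominated by another pure strategy of the same player, so the elimination stops.
Surviving strategies — the Row player: {Opt2}; the Column player: {P1}.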